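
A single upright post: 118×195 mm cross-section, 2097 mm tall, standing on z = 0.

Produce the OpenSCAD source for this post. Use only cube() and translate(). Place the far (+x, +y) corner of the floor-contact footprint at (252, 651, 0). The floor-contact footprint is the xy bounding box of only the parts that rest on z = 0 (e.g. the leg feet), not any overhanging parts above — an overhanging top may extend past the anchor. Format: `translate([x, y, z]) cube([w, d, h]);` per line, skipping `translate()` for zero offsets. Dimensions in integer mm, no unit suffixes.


translate([134, 456, 0]) cube([118, 195, 2097]);


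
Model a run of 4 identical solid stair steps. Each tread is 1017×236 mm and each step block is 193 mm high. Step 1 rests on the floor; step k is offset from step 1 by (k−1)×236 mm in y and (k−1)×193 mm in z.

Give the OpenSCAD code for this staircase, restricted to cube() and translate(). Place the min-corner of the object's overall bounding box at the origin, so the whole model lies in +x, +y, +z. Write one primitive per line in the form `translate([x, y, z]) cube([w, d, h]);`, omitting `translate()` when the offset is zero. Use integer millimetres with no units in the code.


cube([1017, 236, 193]);
translate([0, 236, 193]) cube([1017, 236, 193]);
translate([0, 472, 386]) cube([1017, 236, 193]);
translate([0, 708, 579]) cube([1017, 236, 193]);


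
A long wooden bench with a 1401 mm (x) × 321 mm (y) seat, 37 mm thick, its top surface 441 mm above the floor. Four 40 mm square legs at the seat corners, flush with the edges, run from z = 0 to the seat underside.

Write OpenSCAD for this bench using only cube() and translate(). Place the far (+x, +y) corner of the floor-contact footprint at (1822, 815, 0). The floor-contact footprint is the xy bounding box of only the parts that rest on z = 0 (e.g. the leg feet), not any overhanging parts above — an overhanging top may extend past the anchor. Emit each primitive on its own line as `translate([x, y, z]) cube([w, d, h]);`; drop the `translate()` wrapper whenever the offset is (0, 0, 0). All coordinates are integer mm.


// leg_h = 441 − 37 = 404
translate([421, 494, 404]) cube([1401, 321, 37]);
translate([421, 494, 0]) cube([40, 40, 404]);
translate([421, 775, 0]) cube([40, 40, 404]);
translate([1782, 494, 0]) cube([40, 40, 404]);
translate([1782, 775, 0]) cube([40, 40, 404]);


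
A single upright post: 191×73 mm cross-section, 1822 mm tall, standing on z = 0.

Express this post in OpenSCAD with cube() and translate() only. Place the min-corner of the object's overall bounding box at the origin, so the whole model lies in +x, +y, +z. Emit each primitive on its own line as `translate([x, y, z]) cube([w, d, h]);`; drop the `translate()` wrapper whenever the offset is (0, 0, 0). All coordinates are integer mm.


cube([191, 73, 1822]);


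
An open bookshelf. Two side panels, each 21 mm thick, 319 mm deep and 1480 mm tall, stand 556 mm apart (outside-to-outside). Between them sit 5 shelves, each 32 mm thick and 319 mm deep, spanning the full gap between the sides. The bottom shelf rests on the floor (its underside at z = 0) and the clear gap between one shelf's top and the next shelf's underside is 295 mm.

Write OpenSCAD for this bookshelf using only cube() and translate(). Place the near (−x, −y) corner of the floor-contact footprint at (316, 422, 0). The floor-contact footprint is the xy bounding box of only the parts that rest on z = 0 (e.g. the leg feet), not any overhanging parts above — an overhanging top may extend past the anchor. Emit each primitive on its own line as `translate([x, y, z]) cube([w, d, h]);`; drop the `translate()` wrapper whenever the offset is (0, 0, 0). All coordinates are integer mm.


translate([316, 422, 0]) cube([21, 319, 1480]);
translate([851, 422, 0]) cube([21, 319, 1480]);
translate([337, 422, 0]) cube([514, 319, 32]);
translate([337, 422, 327]) cube([514, 319, 32]);
translate([337, 422, 654]) cube([514, 319, 32]);
translate([337, 422, 981]) cube([514, 319, 32]);
translate([337, 422, 1308]) cube([514, 319, 32]);


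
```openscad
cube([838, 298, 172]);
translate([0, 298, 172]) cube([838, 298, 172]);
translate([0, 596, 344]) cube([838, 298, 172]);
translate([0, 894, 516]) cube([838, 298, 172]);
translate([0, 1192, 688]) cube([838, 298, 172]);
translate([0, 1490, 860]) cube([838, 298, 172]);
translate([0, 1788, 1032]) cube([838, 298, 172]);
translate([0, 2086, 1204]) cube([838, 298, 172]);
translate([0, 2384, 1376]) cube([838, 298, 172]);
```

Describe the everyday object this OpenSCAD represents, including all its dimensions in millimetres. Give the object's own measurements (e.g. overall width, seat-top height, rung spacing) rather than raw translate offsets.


A straight staircase of 9 solid steps. Each step is 838 mm wide (x), 298 mm deep (y, the going) and 172 mm tall (the rise). The first step rests on the floor; each subsequent step sits one going further in +y and one rise higher in +z, directly behind and above the previous step with no overlap.


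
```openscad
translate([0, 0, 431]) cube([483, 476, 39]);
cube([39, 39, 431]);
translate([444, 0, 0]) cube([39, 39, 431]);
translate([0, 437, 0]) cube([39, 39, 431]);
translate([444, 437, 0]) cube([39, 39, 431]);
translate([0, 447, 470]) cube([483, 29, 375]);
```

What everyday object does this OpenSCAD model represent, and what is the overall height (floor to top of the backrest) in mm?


A chair. The overall height is 845 mm.

A slab on four corner posts with a tall panel at the back — a chair. The seat slab sits at z = 431 with thickness 39, and the 375 mm backrest starts at the seat top, so the overall height is 431 + 39 + 375 = 845 mm.


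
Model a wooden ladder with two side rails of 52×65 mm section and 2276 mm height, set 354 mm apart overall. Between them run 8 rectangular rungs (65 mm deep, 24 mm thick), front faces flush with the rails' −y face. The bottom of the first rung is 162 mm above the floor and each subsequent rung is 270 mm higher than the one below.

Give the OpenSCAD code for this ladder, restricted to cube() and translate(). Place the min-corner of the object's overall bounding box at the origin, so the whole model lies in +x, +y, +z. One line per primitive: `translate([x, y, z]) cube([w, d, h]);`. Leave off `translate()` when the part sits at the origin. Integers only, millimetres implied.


cube([52, 65, 2276]);
translate([302, 0, 0]) cube([52, 65, 2276]);
translate([52, 0, 162]) cube([250, 65, 24]);
translate([52, 0, 432]) cube([250, 65, 24]);
translate([52, 0, 702]) cube([250, 65, 24]);
translate([52, 0, 972]) cube([250, 65, 24]);
translate([52, 0, 1242]) cube([250, 65, 24]);
translate([52, 0, 1512]) cube([250, 65, 24]);
translate([52, 0, 1782]) cube([250, 65, 24]);
translate([52, 0, 2052]) cube([250, 65, 24]);


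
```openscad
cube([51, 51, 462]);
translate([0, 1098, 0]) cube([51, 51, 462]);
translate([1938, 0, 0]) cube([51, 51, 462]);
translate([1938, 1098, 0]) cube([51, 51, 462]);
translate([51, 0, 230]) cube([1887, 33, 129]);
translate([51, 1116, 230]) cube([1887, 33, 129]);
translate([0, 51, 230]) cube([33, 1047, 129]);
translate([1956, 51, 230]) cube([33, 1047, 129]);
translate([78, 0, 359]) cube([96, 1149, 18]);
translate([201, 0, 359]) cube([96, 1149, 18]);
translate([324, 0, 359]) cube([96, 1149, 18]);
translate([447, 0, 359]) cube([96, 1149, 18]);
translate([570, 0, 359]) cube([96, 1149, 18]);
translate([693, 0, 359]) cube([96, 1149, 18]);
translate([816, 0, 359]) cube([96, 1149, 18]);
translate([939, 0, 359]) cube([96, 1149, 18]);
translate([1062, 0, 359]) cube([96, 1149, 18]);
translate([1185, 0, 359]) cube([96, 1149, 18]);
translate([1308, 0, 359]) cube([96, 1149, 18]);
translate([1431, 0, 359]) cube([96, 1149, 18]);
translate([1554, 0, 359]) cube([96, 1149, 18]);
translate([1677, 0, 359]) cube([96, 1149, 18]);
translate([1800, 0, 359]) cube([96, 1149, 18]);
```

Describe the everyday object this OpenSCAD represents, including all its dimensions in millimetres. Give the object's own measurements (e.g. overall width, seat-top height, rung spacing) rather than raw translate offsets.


A bed frame 1989 mm long (x) by 1149 mm wide (y). Four 51×51 mm corner posts, 462 mm tall, at the corners of the footprint. Four rails of 33 mm thickness and 129 mm height run between adjacent posts with their undersides at z = 230 mm, their outer faces flush with the outside of the frame (the two x-running rails run between the posts' inner faces; the two y-running rails run between the posts' inner faces). 15 slats, each 96 mm wide (x) and 18 mm thick, lie across the top of the two x-running rails, running the full 1149 mm width of the frame in y; along x they sit between the end posts with a 27 mm gap after the −x posts and between neighbouring slats, leaving 42 mm before the +x posts.


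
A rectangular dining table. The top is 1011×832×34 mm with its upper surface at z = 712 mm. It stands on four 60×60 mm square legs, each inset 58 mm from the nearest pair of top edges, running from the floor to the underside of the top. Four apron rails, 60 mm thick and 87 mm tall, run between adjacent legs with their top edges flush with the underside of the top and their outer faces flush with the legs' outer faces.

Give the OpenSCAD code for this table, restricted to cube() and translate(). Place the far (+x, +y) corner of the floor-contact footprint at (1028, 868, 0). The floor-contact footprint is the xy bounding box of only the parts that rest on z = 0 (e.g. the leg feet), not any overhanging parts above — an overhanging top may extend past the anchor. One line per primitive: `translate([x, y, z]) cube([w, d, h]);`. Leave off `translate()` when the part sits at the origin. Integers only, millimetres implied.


translate([75, 94, 678]) cube([1011, 832, 34]);
translate([133, 152, 0]) cube([60, 60, 678]);
translate([968, 152, 0]) cube([60, 60, 678]);
translate([133, 808, 0]) cube([60, 60, 678]);
translate([968, 808, 0]) cube([60, 60, 678]);
translate([193, 152, 591]) cube([775, 60, 87]);
translate([193, 808, 591]) cube([775, 60, 87]);
translate([133, 212, 591]) cube([60, 596, 87]);
translate([968, 212, 591]) cube([60, 596, 87]);


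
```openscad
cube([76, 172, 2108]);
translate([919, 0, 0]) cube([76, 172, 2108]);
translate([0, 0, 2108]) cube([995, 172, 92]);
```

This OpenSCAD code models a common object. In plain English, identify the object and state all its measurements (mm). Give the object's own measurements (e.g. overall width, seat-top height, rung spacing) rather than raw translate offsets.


A door frame. The clear opening is 843 mm wide and 2108 mm high. Two 76 mm wide jambs, 172 mm deep, stand either side of the opening from the floor to the top of the opening. A 92 mm thick head sits across the top of both jambs, spanning the full outside width of the frame.


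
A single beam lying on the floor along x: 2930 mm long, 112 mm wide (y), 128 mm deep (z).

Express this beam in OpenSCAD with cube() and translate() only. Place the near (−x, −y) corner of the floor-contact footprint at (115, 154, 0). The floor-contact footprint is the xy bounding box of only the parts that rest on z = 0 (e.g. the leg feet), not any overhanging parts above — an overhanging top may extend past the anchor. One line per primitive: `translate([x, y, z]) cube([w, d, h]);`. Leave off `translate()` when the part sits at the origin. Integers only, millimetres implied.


translate([115, 154, 0]) cube([2930, 112, 128]);


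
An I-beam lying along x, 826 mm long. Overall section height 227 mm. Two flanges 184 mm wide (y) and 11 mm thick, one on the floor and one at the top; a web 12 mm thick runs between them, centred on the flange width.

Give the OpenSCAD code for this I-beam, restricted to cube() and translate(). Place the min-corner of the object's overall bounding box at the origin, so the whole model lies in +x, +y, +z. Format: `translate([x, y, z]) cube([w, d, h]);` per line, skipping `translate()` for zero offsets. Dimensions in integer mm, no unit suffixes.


cube([826, 184, 11]);
translate([0, 86, 11]) cube([826, 12, 205]);
translate([0, 0, 216]) cube([826, 184, 11]);


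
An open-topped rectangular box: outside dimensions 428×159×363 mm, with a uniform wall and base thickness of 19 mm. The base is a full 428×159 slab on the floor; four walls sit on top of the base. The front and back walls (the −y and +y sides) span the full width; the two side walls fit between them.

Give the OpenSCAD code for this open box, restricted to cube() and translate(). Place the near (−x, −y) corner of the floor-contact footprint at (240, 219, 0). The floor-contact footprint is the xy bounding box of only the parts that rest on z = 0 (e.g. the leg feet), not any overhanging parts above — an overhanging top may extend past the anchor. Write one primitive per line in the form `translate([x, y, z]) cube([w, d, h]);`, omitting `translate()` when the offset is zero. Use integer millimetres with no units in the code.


translate([240, 219, 0]) cube([428, 159, 19]);
translate([240, 219, 19]) cube([428, 19, 344]);
translate([240, 359, 19]) cube([428, 19, 344]);
translate([240, 238, 19]) cube([19, 121, 344]);
translate([649, 238, 19]) cube([19, 121, 344]);


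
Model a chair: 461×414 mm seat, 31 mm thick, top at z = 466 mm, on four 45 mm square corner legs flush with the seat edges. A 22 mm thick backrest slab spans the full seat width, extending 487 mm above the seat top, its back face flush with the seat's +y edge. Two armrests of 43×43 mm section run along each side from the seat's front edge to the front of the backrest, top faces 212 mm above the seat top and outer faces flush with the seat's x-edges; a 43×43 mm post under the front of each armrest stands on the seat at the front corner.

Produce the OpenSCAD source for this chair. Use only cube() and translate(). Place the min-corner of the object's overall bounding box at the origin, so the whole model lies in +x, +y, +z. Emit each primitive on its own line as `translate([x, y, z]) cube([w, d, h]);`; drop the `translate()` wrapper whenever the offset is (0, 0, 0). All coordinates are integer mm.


// leg_h = 466 - 31 = 435
// arm post h = 212 - 43 = 169
translate([0, 0, 435]) cube([461, 414, 31]);
cube([45, 45, 435]);
translate([416, 0, 0]) cube([45, 45, 435]);
translate([0, 369, 0]) cube([45, 45, 435]);
translate([416, 369, 0]) cube([45, 45, 435]);
translate([0, 392, 466]) cube([461, 22, 487]);
translate([0, 0, 635]) cube([43, 392, 43]);
translate([418, 0, 635]) cube([43, 392, 43]);
translate([0, 0, 466]) cube([43, 43, 169]);
translate([418, 0, 466]) cube([43, 43, 169]);


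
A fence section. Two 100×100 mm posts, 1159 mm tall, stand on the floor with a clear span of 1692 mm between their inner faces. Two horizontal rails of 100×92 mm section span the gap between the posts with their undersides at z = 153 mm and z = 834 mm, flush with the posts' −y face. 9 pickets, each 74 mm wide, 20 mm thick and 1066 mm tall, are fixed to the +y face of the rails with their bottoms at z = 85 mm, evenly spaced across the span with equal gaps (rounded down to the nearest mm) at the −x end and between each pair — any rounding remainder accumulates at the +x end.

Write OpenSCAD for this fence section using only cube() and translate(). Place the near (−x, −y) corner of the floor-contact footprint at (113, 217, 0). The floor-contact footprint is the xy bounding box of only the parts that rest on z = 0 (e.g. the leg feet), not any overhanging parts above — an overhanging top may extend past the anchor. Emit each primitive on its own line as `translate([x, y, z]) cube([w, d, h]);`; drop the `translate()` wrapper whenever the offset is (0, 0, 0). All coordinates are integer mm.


translate([113, 217, 0]) cube([100, 100, 1159]);
translate([1905, 217, 0]) cube([100, 100, 1159]);
translate([213, 217, 153]) cube([1692, 100, 92]);
translate([213, 217, 834]) cube([1692, 100, 92]);
translate([315, 317, 85]) cube([74, 20, 1066]);
translate([491, 317, 85]) cube([74, 20, 1066]);
translate([667, 317, 85]) cube([74, 20, 1066]);
translate([843, 317, 85]) cube([74, 20, 1066]);
translate([1019, 317, 85]) cube([74, 20, 1066]);
translate([1195, 317, 85]) cube([74, 20, 1066]);
translate([1371, 317, 85]) cube([74, 20, 1066]);
translate([1547, 317, 85]) cube([74, 20, 1066]);
translate([1723, 317, 85]) cube([74, 20, 1066]);


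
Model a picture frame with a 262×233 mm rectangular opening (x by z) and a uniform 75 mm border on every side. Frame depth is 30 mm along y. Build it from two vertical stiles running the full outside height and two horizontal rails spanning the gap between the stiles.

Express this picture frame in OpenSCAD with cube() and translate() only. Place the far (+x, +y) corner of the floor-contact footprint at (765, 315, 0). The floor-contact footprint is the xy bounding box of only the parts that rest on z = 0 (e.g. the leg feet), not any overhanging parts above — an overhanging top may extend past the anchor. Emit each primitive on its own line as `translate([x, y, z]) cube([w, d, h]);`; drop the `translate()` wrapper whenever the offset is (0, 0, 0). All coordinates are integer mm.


translate([353, 285, 0]) cube([75, 30, 383]);
translate([690, 285, 0]) cube([75, 30, 383]);
translate([428, 285, 0]) cube([262, 30, 75]);
translate([428, 285, 308]) cube([262, 30, 75]);


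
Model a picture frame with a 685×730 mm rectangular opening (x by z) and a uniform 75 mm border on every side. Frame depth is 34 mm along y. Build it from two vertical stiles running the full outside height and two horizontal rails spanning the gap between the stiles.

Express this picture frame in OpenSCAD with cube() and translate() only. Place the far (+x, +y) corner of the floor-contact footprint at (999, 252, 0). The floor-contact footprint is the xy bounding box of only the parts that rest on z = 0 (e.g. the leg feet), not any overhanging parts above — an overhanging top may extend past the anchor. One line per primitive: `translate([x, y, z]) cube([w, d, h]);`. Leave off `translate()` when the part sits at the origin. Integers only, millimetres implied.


translate([164, 218, 0]) cube([75, 34, 880]);
translate([924, 218, 0]) cube([75, 34, 880]);
translate([239, 218, 0]) cube([685, 34, 75]);
translate([239, 218, 805]) cube([685, 34, 75]);


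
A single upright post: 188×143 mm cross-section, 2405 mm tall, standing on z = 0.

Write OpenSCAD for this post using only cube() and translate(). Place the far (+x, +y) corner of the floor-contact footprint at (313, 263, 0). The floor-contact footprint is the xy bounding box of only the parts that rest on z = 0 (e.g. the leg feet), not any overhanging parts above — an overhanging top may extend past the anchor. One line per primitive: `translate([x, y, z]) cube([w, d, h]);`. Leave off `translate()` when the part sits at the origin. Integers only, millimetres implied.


translate([125, 120, 0]) cube([188, 143, 2405]);


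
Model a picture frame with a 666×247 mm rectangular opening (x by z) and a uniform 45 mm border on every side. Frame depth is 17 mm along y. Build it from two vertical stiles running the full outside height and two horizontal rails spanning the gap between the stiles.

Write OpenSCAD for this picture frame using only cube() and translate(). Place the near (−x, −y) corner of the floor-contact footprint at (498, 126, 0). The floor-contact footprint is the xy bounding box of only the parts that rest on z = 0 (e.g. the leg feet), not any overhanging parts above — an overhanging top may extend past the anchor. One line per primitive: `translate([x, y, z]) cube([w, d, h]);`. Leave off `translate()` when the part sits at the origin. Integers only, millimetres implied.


translate([498, 126, 0]) cube([45, 17, 337]);
translate([1209, 126, 0]) cube([45, 17, 337]);
translate([543, 126, 0]) cube([666, 17, 45]);
translate([543, 126, 292]) cube([666, 17, 45]);


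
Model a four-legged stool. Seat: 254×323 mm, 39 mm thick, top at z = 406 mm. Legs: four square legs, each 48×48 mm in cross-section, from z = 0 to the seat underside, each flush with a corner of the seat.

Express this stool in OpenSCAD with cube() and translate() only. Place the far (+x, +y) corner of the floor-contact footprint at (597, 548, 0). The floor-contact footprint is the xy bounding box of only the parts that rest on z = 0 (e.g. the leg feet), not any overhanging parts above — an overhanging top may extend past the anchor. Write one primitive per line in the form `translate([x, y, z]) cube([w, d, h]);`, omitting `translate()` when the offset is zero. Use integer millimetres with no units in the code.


translate([343, 225, 367]) cube([254, 323, 39]);
translate([343, 225, 0]) cube([48, 48, 367]);
translate([549, 225, 0]) cube([48, 48, 367]);
translate([343, 500, 0]) cube([48, 48, 367]);
translate([549, 500, 0]) cube([48, 48, 367]);


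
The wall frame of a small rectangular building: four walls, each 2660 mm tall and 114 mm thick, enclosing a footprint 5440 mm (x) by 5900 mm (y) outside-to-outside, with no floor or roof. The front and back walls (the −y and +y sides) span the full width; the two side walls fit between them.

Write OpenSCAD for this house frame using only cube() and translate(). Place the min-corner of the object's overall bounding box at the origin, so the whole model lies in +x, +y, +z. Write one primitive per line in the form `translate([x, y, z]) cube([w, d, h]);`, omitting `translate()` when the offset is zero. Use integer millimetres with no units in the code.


cube([5440, 114, 2660]);
translate([0, 5786, 0]) cube([5440, 114, 2660]);
translate([0, 114, 0]) cube([114, 5672, 2660]);
translate([5326, 114, 0]) cube([114, 5672, 2660]);


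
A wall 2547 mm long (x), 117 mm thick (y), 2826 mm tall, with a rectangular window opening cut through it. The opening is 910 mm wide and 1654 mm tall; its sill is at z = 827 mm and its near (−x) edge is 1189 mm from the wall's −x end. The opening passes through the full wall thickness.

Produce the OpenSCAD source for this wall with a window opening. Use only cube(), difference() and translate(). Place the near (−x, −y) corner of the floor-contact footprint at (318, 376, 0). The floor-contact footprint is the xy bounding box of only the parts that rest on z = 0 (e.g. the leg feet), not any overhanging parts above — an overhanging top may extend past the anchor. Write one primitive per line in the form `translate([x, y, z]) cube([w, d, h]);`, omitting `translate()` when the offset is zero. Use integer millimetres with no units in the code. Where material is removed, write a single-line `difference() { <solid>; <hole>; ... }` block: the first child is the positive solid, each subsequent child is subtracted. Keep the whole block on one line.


difference() { translate([318, 376, 0]) cube([2547, 117, 2826]); translate([1507, 376, 827]) cube([910, 117, 1654]); }


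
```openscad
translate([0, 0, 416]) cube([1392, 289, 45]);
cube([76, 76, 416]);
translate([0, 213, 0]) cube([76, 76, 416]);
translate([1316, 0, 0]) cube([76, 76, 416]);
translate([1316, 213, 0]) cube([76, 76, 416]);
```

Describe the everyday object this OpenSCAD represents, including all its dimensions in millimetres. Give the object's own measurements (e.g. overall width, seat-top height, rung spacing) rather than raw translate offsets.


A bench: a 1392×289 mm seat slab, 45 mm thick, top at z = 461 mm, on four 76×76 mm square legs flush with the seat corners and standing on z = 0.


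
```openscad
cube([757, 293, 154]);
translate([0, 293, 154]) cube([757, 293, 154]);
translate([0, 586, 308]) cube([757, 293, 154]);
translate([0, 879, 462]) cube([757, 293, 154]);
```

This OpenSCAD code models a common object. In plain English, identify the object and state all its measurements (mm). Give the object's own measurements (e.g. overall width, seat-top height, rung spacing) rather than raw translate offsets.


A straight staircase of 4 solid steps. Each step is 757 mm wide (x), 293 mm deep (y, the going) and 154 mm tall (the rise). The first step rests on the floor; each subsequent step sits one going further in +y and one rise higher in +z, directly behind and above the previous step with no overlap.


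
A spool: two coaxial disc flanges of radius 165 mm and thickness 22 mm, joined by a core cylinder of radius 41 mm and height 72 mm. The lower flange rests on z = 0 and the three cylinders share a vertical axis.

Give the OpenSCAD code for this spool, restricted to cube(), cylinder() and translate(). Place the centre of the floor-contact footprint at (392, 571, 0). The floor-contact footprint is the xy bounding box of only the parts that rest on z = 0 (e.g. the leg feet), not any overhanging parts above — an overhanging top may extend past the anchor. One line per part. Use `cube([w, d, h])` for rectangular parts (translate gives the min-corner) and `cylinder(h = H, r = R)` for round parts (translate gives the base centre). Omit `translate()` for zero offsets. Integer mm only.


translate([392, 571, 0]) cylinder(h = 22, r = 165);
translate([392, 571, 22]) cylinder(h = 72, r = 41);
translate([392, 571, 94]) cylinder(h = 22, r = 165);


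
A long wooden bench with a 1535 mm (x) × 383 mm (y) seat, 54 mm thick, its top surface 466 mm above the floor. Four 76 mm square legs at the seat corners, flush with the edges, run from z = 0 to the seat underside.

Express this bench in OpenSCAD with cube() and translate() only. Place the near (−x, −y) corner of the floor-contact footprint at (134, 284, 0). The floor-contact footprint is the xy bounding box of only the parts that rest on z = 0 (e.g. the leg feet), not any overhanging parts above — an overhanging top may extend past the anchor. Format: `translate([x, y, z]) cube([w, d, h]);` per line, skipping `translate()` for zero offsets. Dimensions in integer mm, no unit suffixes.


translate([134, 284, 412]) cube([1535, 383, 54]);
translate([134, 284, 0]) cube([76, 76, 412]);
translate([134, 591, 0]) cube([76, 76, 412]);
translate([1593, 284, 0]) cube([76, 76, 412]);
translate([1593, 591, 0]) cube([76, 76, 412]);


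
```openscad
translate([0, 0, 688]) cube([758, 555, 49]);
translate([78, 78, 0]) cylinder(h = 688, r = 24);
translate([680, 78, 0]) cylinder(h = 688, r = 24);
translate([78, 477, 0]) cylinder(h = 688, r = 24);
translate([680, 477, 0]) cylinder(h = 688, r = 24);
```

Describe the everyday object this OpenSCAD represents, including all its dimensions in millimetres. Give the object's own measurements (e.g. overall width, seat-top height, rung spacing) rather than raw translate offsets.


A rectangular dining table. The top is 758×555×49 mm with its upper surface at z = 737 mm. It stands on four round legs of 48 mm diameter, each leg's bounding box inset 54 mm from the nearest pair of top edges, running from the floor to the underside of the top.


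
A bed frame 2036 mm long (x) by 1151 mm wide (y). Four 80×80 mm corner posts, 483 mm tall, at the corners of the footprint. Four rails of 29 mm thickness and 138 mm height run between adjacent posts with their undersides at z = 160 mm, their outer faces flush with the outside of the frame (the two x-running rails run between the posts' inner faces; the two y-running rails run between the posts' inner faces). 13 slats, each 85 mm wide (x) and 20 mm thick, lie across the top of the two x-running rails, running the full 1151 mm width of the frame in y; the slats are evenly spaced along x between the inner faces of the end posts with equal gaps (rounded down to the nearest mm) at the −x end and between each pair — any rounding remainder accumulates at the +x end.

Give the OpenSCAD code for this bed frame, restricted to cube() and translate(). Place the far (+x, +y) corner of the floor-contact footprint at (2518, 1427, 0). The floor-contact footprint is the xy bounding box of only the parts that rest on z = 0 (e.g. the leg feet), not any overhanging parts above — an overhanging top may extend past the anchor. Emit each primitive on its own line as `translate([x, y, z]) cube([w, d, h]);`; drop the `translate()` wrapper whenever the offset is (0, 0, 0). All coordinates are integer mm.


translate([482, 276, 0]) cube([80, 80, 483]);
translate([482, 1347, 0]) cube([80, 80, 483]);
translate([2438, 276, 0]) cube([80, 80, 483]);
translate([2438, 1347, 0]) cube([80, 80, 483]);
translate([562, 276, 160]) cube([1876, 29, 138]);
translate([562, 1398, 160]) cube([1876, 29, 138]);
translate([482, 356, 160]) cube([29, 991, 138]);
translate([2489, 356, 160]) cube([29, 991, 138]);
translate([617, 276, 298]) cube([85, 1151, 20]);
translate([757, 276, 298]) cube([85, 1151, 20]);
translate([897, 276, 298]) cube([85, 1151, 20]);
translate([1037, 276, 298]) cube([85, 1151, 20]);
translate([1177, 276, 298]) cube([85, 1151, 20]);
translate([1317, 276, 298]) cube([85, 1151, 20]);
translate([1457, 276, 298]) cube([85, 1151, 20]);
translate([1597, 276, 298]) cube([85, 1151, 20]);
translate([1737, 276, 298]) cube([85, 1151, 20]);
translate([1877, 276, 298]) cube([85, 1151, 20]);
translate([2017, 276, 298]) cube([85, 1151, 20]);
translate([2157, 276, 298]) cube([85, 1151, 20]);
translate([2297, 276, 298]) cube([85, 1151, 20]);


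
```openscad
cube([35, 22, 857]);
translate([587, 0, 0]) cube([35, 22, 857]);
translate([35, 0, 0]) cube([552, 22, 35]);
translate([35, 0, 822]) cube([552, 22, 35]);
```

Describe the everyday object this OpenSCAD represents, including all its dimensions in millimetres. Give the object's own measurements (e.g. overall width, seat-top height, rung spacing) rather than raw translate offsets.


A rectangular picture frame lying in the x–z plane (depth along y). The opening is 552 mm wide (x) by 787 mm tall (z), surrounded by a border 35 mm wide on all four sides. The frame is 22 mm deep and is made of two full-height vertical stiles with two horizontal rails fitted between them.


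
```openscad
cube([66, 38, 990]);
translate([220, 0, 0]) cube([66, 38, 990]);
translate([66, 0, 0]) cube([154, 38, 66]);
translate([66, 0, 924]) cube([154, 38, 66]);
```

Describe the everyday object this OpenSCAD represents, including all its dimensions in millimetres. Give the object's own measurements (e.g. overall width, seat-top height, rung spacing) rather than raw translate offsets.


A rectangular picture frame lying in the x–z plane (depth along y). The opening is 154 mm wide (x) by 858 mm tall (z), surrounded by a border 66 mm wide on all four sides. The frame is 38 mm deep and is made of two full-height vertical stiles with two horizontal rails fitted between them.


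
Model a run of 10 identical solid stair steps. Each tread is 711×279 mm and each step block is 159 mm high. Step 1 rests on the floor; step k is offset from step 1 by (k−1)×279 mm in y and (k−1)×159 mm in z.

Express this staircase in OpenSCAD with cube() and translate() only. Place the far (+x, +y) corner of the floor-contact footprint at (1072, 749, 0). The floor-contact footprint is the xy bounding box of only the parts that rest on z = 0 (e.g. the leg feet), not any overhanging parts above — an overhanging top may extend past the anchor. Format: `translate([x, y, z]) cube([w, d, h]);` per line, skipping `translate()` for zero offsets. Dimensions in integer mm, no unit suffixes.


translate([361, 470, 0]) cube([711, 279, 159]);
translate([361, 749, 159]) cube([711, 279, 159]);
translate([361, 1028, 318]) cube([711, 279, 159]);
translate([361, 1307, 477]) cube([711, 279, 159]);
translate([361, 1586, 636]) cube([711, 279, 159]);
translate([361, 1865, 795]) cube([711, 279, 159]);
translate([361, 2144, 954]) cube([711, 279, 159]);
translate([361, 2423, 1113]) cube([711, 279, 159]);
translate([361, 2702, 1272]) cube([711, 279, 159]);
translate([361, 2981, 1431]) cube([711, 279, 159]);


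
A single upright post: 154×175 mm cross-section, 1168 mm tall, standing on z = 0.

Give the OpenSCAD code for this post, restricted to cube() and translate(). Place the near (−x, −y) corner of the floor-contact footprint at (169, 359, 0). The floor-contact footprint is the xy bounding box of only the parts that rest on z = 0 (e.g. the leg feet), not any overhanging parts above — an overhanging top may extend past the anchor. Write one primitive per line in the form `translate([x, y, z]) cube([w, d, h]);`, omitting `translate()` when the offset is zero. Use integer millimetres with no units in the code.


translate([169, 359, 0]) cube([154, 175, 1168]);


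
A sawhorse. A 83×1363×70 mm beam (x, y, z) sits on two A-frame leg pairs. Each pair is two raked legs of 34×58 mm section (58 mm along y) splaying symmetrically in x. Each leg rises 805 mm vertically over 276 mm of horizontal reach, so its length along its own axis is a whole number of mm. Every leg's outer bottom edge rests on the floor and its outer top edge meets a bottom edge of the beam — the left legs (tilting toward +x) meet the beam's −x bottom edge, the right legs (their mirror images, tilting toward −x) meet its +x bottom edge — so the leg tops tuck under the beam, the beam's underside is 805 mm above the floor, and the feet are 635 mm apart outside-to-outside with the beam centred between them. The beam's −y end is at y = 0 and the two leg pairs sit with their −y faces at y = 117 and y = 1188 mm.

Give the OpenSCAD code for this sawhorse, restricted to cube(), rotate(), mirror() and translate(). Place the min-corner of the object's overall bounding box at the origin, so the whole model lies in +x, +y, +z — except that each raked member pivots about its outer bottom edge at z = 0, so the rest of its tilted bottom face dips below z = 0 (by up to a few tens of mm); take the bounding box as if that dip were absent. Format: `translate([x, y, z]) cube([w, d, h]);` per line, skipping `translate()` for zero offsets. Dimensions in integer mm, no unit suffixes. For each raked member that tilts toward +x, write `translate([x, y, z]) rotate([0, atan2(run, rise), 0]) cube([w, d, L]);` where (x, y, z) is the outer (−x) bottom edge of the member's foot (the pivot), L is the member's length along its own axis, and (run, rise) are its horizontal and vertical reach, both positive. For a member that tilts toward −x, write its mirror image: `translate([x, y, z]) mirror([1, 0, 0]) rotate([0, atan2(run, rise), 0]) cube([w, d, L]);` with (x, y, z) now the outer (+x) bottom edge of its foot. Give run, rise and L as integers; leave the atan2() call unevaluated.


translate([276, 0, 805]) cube([83, 1363, 70]);
translate([0, 117, 0]) rotate([0, atan2(276, 805), 0]) cube([34, 58, 851]);
translate([635, 117, 0]) mirror([1, 0, 0]) rotate([0, atan2(276, 805), 0]) cube([34, 58, 851]);
translate([0, 1188, 0]) rotate([0, atan2(276, 805), 0]) cube([34, 58, 851]);
translate([635, 1188, 0]) mirror([1, 0, 0]) rotate([0, atan2(276, 805), 0]) cube([34, 58, 851]);


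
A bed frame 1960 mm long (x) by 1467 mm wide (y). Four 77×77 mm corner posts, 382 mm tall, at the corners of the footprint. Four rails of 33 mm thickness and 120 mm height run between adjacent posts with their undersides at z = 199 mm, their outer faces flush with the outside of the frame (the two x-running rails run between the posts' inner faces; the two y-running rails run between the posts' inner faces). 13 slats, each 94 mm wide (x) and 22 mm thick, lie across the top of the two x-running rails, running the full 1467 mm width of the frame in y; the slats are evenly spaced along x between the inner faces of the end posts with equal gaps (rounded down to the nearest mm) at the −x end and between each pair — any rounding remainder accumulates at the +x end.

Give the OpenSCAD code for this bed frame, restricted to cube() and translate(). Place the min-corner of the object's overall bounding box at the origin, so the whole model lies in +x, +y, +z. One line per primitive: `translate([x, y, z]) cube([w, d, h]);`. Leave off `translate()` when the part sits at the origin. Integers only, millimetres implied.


cube([77, 77, 382]);
translate([0, 1390, 0]) cube([77, 77, 382]);
translate([1883, 0, 0]) cube([77, 77, 382]);
translate([1883, 1390, 0]) cube([77, 77, 382]);
translate([77, 0, 199]) cube([1806, 33, 120]);
translate([77, 1434, 199]) cube([1806, 33, 120]);
translate([0, 77, 199]) cube([33, 1313, 120]);
translate([1927, 77, 199]) cube([33, 1313, 120]);
translate([118, 0, 319]) cube([94, 1467, 22]);
translate([253, 0, 319]) cube([94, 1467, 22]);
translate([388, 0, 319]) cube([94, 1467, 22]);
translate([523, 0, 319]) cube([94, 1467, 22]);
translate([658, 0, 319]) cube([94, 1467, 22]);
translate([793, 0, 319]) cube([94, 1467, 22]);
translate([928, 0, 319]) cube([94, 1467, 22]);
translate([1063, 0, 319]) cube([94, 1467, 22]);
translate([1198, 0, 319]) cube([94, 1467, 22]);
translate([1333, 0, 319]) cube([94, 1467, 22]);
translate([1468, 0, 319]) cube([94, 1467, 22]);
translate([1603, 0, 319]) cube([94, 1467, 22]);
translate([1738, 0, 319]) cube([94, 1467, 22]);


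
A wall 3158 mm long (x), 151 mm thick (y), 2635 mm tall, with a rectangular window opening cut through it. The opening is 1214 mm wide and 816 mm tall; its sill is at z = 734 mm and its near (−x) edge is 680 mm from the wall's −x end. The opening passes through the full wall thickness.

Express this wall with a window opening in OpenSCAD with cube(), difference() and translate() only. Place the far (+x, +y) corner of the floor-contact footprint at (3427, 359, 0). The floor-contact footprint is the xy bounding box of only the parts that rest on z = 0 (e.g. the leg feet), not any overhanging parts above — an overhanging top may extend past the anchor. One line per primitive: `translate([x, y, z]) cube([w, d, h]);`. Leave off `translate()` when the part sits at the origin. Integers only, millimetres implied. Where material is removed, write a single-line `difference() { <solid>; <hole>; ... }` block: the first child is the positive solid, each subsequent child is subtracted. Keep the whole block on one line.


difference() { translate([269, 208, 0]) cube([3158, 151, 2635]); translate([949, 208, 734]) cube([1214, 151, 816]); }


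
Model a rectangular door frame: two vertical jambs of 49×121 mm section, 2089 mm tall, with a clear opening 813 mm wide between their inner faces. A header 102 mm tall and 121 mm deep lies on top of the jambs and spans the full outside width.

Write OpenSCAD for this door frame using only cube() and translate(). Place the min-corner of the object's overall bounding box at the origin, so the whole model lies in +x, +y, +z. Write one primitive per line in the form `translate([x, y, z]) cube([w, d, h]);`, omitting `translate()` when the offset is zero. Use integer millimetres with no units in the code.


cube([49, 121, 2089]);
translate([862, 0, 0]) cube([49, 121, 2089]);
translate([0, 0, 2089]) cube([911, 121, 102]);


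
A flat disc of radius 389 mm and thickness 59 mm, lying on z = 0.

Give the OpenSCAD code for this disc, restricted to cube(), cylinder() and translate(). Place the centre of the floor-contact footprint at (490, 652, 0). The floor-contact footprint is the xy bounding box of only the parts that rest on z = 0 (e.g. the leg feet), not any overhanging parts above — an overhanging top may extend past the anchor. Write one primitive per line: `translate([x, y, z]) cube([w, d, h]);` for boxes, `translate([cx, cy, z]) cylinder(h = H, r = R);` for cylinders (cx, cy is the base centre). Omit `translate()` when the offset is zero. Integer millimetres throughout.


translate([490, 652, 0]) cylinder(h = 59, r = 389);


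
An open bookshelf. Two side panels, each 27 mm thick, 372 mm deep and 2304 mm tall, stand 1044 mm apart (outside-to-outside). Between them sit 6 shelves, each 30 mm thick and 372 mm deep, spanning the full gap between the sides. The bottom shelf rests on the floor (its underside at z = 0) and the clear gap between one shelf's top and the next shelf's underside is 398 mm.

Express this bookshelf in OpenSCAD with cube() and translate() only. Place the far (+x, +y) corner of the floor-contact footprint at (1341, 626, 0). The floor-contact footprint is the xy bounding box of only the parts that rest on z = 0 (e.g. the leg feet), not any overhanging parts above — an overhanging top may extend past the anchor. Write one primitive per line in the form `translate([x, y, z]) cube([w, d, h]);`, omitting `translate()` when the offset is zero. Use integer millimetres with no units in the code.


translate([297, 254, 0]) cube([27, 372, 2304]);
translate([1314, 254, 0]) cube([27, 372, 2304]);
translate([324, 254, 0]) cube([990, 372, 30]);
translate([324, 254, 428]) cube([990, 372, 30]);
translate([324, 254, 856]) cube([990, 372, 30]);
translate([324, 254, 1284]) cube([990, 372, 30]);
translate([324, 254, 1712]) cube([990, 372, 30]);
translate([324, 254, 2140]) cube([990, 372, 30]);
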